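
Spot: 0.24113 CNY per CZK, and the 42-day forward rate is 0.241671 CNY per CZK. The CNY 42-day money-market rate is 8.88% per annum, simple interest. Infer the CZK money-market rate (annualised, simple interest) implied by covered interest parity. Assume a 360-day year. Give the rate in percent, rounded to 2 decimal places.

6.94%

T = 42/360 years.
CIP gives F = S · g_CNY/g_CZK, so g_CNY/g_CZK = 0.241671/0.24113 = 1.0022436.
The CNY side grows by 1 + 0.0888×42/360 = 1.010360.
That pins the CZK growth at 1.0080982.
r = (1.0080982 − 1)/(42/360) = 0.069413 → 6.94%.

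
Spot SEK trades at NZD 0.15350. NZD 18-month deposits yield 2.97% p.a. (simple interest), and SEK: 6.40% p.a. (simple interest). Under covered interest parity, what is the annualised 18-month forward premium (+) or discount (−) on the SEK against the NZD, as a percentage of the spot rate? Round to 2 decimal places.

T = 18/12 years.
No-arbitrage forward: 0.1535 × 1.044550 / 1.096000 = 0.14629418 NZD/SEK.
Annualised premium = (F − S)/S × (1/T) = (0.14629418 − 0.1535)/0.1535 ÷ (18/12) = -3.13%.

-3.13%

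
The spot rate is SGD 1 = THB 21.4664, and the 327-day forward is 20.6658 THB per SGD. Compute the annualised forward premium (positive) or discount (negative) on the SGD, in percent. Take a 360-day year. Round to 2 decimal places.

T = 327/360 years.
Period premium: (20.6658 − 21.4664)/21.4664 = -0.0372955.
Per annum: -0.0372955 / (327/360) = -0.041059 = -4.11%.

-4.11%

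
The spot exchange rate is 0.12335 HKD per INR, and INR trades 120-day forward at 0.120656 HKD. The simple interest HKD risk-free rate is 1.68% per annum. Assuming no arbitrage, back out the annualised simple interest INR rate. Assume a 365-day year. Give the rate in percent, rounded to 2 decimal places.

T = 120/365 years.
F/S = 0.120656/0.12335 = 0.9781597 = (growth of HKD) / (growth of INR).
The HKD side grows by 1 + 0.0168×120/365 = 1.0055233.
That pins the INR growth at 1.0279746.
r = (1.0279746 − 1)/(120/365) = 0.085089 → 8.51%.

8.51%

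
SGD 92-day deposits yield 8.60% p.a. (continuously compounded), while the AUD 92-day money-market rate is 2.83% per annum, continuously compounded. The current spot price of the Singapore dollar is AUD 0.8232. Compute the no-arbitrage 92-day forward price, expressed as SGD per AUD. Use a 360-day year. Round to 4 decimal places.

T = 92/360 years.
AUD accumulates by e^(0.0283×92/360) = 1.0072584.
SGD accumulates by e^(0.0860×92/360) = 1.0222211.
CIP: F = S · (grow AUD)/(grow SGD) = 0.8232 × 1.0072584/1.0222211 = 0.8111505 AUD per SGD.
Quoted the other way: 1/0.8111505 = 1.2328 SGD per AUD.

1.2328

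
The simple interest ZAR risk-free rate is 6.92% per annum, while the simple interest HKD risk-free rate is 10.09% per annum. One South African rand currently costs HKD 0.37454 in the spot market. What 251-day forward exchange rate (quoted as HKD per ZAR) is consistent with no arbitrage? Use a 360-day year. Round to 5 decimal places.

T = 251/360 years.
Growth of 1 HKD over T: 1 + 0.1009×251/360 = 1.0703497.
ZAR growth factor: 1 + 0.0692×251/360 = 1.0482478.
Forward (HKD per ZAR) = 0.37454 × 1.0703497 / 1.0482478 = 0.3824370.

0.38244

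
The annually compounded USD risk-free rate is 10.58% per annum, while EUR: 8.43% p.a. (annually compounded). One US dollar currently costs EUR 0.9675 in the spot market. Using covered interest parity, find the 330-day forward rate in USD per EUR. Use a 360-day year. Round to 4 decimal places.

T = 330/360 years.
EUR growth factor: (1 + 0.0843)^(330/360) = 1.0770115.
USD growth factor: (1 + 0.1058)^(330/360) = 1.0965713.
CIP: F = S · (grow EUR)/(grow USD) = 0.9675 × 1.0770115/1.0965713 = 0.9502425 EUR per USD.
Quoted the other way: 1/0.9502425 = 1.0524 USD per EUR.

1.0524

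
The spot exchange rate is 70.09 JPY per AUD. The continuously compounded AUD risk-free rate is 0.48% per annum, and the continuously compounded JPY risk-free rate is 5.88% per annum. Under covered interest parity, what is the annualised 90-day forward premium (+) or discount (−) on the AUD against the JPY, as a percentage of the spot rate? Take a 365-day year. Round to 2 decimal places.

T = 90/365 years.
CIP forward (JPY per AUD) = 70.09 × 1.0146042/1.0011843 = 71.02949.
(F − S)/S ÷ T = (71.02949 − 70.09)/70.09/(90/365) = 0.054361 → 5.44%.

+5.44%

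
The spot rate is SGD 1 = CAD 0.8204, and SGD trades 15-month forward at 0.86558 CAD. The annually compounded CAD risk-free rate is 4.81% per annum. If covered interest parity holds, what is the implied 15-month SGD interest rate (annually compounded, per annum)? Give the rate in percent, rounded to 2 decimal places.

0.41%

T = 15/12 years.
CIP gives F = S · g_CAD/g_SGD, so g_CAD/g_SGD = 0.86558/0.8204 = 1.0550707.
The CAD side grows by (1 + 0.0481)^(15/12) = 1.0604822.
Hence g_SGD = 1.005129.
r = 1.005129^(12/15) − 1 = 0.004101 → 0.41%.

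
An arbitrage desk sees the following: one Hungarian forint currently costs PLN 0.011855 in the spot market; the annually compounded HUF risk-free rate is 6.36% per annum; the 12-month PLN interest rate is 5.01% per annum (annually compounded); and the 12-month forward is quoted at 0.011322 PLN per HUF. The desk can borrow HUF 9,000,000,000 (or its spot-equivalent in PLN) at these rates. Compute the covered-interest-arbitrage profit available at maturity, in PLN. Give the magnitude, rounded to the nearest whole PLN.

T = 1 year.
Keep in HUF, deliver into the forward: 9,000,000,000·1.063600·0.011322 = PLN 108,378,712.80.
Swap to PLN now, deposit: 9,000,000,000·0.011855·1.050100 = PLN 112,040,419.50.
The quoted forward undervalues HUF, so borrow HUF, convert to PLN at spot, deposit the PLN at 5.01%, and buy HUF forward at 0.011322 to cover the loan.
The gap between the two covered legs is PLN 3,661,707.

PLN 3,661,707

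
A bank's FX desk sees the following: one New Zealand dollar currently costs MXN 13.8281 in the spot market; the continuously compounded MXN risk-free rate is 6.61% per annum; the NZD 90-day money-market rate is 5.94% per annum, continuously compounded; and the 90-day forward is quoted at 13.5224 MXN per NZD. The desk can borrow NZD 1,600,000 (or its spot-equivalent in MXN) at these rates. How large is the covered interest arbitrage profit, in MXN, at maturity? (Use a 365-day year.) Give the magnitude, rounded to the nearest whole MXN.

T = 90/365 years.
Route A — deposit NZD, sell forward: 1,600,000 × 1.014754362 × 13.5224 = MXN 21,955,063.02.
Route B — convert at spot, deposit MXN: 1,600,000 × 13.8281 × 1.0164321774 = MXN 22,488,521.27.
The quoted forward undervalues NZD, so borrow NZD, convert to MXN at spot, deposit the MXN at 6.61%, and buy NZD forward at 13.5224 to cover the loan.
Profit = 22,488,521.27 − 21,955,063.02 = MXN 533,458.

MXN 533,458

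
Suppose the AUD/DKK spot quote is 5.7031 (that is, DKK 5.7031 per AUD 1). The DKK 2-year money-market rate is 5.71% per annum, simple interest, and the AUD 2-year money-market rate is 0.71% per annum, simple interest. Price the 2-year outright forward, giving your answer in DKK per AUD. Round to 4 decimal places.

T = 2 years.
DKK accumulates by 1 + 0.0571×2 = 1.114200.
AUD accumulates by 1 + 0.0071×2 = 1.014200.
CIP: F = S · (grow DKK)/(grow AUD) = 5.7031 × 1.114200/1.014200 = 6.265425 DKK per AUD.

6.2654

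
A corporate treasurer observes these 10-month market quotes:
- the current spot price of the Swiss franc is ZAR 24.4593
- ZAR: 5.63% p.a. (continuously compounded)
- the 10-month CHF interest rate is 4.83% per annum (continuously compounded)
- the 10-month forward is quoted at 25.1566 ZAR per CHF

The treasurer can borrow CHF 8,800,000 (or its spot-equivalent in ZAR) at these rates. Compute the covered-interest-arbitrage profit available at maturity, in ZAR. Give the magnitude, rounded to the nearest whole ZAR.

ZAR 4,889,391

T = 10/12 years.
Keep in CHF, deliver into the forward: 8,800,000·1.04107100941·25.1566 = ZAR 230,470,301.21.
Swap to ZAR now, deposit: 8,800,000·24.4593·1.04803466922 = ZAR 225,580,910.59.
The quoted forward overvalues CHF, so borrow ZAR, buy CHF at spot, deposit the CHF at 4.83%, and sell the proceeds forward at 25.1566.
Profit = 230,470,301.21 − 225,580,910.59 = ZAR 4,889,391.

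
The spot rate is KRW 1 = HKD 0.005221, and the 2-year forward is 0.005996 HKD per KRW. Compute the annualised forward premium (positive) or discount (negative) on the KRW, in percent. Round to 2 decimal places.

T = 2 years.
KRW trades forward at +14.84390% vs spot over the period.
Per annum: 0.1484390 / 2 = 0.074219 = 7.42%.

+7.42%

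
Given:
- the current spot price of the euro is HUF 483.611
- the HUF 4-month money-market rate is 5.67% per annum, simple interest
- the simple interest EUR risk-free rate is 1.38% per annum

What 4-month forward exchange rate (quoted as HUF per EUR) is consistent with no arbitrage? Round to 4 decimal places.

490.4950

T = 4/12 years.
HUF accumulates by 1 + 0.0567×4/12 = 1.018900.
Growth of 1 EUR over T: 1 + 0.0138×4/12 = 1.004600.
So F = 483.611 × 1.018900 / 1.004600 = 490.494971 (HUF/EUR).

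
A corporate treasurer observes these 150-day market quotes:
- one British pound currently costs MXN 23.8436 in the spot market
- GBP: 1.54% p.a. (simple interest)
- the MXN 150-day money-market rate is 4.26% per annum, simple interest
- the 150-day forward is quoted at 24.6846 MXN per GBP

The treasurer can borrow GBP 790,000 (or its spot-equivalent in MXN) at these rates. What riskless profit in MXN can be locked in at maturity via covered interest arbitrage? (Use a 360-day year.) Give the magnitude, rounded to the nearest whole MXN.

MXN 455,173

T = 150/360 years.
Keep in GBP, deliver into the forward: 790,000·1.0064166667·24.6846 = MXN 19,625,964.35.
Swap to MXN now, deposit: 790,000·23.8436·1.017750 = MXN 19,170,790.88.
The quoted forward overvalues GBP, so borrow MXN, buy GBP at spot, deposit the GBP at 1.54%, and sell the proceeds forward at 24.6846.
Profit = 19,625,964.35 − 19,170,790.88 = MXN 455,173.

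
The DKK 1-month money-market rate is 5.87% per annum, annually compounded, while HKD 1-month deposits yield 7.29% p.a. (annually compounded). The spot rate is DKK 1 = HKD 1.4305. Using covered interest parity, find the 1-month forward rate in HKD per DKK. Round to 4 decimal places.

1.4321

T = 1/12 years.
HKD accumulates by (1 + 0.0729)^(1/12) = 1.005881.
DKK accumulates by (1 + 0.0587)^(1/12) = 1.0047648.
So F = 1.4305 × 1.005881 / 1.0047648 = 1.432089 (HKD/DKK).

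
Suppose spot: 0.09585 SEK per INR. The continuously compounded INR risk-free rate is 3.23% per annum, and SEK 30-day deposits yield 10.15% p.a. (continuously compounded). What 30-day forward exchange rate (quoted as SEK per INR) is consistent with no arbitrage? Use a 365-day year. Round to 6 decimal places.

0.096397

T = 30/365 years.
Growth of 1 SEK over T: e^(0.1015×30/365) = 1.0083774.
INR growth factor: e^(0.0323×30/365) = 1.0026583.
Forward (SEK per INR) = 0.09585 × 1.0083774 / 1.0026583 = 0.09639672.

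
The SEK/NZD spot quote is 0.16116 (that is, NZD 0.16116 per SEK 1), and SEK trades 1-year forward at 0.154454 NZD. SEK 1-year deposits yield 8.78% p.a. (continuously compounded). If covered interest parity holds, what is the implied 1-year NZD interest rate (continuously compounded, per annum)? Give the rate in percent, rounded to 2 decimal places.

T = 1 year.
F/S = 0.154454/0.16116 = 0.9583892 = (growth of NZD) / (growth of SEK).
SEK growth factor: e^(0.0878×1) = 1.0917697.
So the NZD growth factor = 1.0463403.
Take logs: ln 1.0463403 / 1 = 0.045299, so 4.53%.

4.53%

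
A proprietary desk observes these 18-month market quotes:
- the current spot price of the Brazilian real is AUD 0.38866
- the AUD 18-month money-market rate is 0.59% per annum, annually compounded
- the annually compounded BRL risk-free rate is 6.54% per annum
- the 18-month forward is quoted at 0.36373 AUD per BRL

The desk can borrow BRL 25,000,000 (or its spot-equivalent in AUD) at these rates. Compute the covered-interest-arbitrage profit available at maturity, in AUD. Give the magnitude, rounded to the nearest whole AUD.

T = 18/12 years.
Route A — deposit BRL, sell forward: 25,000,000 × 1.099686867 × 0.36373 = AUD 9,999,727.60.
Route B — convert at spot, deposit AUD: 25,000,000 × 0.38866 × 1.008863041 = AUD 9,802,617.74.
The quoted forward overvalues BRL, so borrow AUD, buy BRL at spot, deposit the BRL at 6.54%, and sell the proceeds forward at 0.36373.
The gap between the two covered legs is AUD 197,110.

AUD 197,110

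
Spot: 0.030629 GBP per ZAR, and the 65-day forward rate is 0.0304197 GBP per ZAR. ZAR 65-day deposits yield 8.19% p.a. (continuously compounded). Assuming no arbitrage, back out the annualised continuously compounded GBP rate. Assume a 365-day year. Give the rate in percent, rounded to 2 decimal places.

4.34%

T = 65/365 years.
F/S = 0.0304197/0.030629 = 0.9931666 = (growth of GBP) / (growth of ZAR).
ZAR growth factor: e^(0.0819×65/365) = 1.0146918.
Hence g_GBP = 1.007758.
Take logs: ln 1.007758 / (65/365) = 0.043396, so 4.34%.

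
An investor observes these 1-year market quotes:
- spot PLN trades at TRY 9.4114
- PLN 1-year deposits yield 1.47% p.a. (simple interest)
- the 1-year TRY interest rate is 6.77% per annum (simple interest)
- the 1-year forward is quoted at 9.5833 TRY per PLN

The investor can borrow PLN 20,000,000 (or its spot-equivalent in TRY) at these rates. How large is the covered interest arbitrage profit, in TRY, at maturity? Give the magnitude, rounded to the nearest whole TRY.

TRY 6,487,545

T = 1 year.
Route A — deposit PLN, sell forward: 20,000,000 × 1.014700 × 9.5833 = TRY 194,483,490.20.
Route B — convert at spot, deposit TRY: 20,000,000 × 9.4114 × 1.067700 = TRY 200,971,035.60.
The quoted forward undervalues PLN, so borrow PLN, convert to TRY at spot, deposit the TRY at 6.77%, and buy PLN forward at 9.5833 to cover the loan.
Arbitrage profit = |194,483,490.20 − 200,971,035.60| = TRY 6,487,545.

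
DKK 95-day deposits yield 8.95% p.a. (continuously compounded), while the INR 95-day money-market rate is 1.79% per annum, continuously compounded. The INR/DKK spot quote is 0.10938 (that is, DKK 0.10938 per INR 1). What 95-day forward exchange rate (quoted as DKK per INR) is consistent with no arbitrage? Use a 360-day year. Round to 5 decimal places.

0.11147

T = 95/360 years.
DKK accumulates by e^(0.0895×95/360) = 1.0238992.
INR growth factor: e^(0.0179×95/360) = 1.0047348.
So F = 0.10938 × 1.0238992 / 1.0047348 = 0.1114663 (DKK/INR).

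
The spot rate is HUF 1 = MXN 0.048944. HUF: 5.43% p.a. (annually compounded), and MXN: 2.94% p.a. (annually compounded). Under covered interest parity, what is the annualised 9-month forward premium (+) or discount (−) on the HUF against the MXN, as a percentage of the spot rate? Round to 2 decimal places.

T = 9/12 years.
No-arbitrage forward: 0.048944 × 1.0219699 / 1.0404546 = 0.048074462 MXN/HUF.
Annualised premium = (F − S)/S × (1/T) = (0.048074462 − 0.048944)/0.048944 ÷ (9/12) = -2.37%.

-2.37%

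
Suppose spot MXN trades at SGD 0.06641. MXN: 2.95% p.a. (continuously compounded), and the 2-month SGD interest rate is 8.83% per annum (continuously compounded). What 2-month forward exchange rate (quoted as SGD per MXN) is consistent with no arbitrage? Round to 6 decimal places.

0.067064

T = 2/12 years.
Growth of 1 SGD over T: e^(0.0883×2/12) = 1.0148255.
MXN growth factor: e^(0.0295×2/12) = 1.0049288.
CIP: F = S · (grow SGD)/(grow MXN) = 0.06641 × 1.0148255/1.0049288 = 0.06706402 SGD per MXN.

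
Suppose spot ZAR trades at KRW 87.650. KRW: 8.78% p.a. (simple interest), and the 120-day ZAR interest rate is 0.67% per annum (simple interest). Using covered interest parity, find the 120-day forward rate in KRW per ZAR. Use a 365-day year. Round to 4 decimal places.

T = 120/365 years.
Growth of 1 KRW over T: 1 + 0.0878×120/365 = 1.02886575.
ZAR growth factor: 1 + 0.0067×120/365 = 1.00220274.
So F = 87.65 × 1.02886575 / 1.00220274 = 89.981876 (KRW/ZAR).

89.9819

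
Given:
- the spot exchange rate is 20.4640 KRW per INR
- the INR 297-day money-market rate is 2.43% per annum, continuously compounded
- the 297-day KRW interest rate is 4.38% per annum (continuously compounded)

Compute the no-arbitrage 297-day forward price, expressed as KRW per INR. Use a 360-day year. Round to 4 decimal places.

20.7959

T = 297/360 years.
KRW accumulates by e^(0.0438×297/360) = 1.0367958.
Growth of 1 INR over T: e^(0.0243×297/360) = 1.0202498.
So F = 20.464 × 1.0367958 / 1.0202498 = 20.795877 (KRW/INR).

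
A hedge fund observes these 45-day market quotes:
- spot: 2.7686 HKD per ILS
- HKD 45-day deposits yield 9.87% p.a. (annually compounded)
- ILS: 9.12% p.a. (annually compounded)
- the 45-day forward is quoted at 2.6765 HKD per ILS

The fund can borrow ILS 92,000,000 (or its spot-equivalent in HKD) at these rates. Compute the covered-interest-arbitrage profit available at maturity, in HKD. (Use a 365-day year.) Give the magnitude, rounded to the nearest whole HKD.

T = 45/365 years.
Invest the ILS and cover forward: 92,000,000 × 1.01081840263 × 2.6765 = HKD 248,901,901.83.
Convert at spot and invest in HKD: 92,000,000 × 2.7686 × 1.01167237703 = HKD 257,684,285.16.
The quoted forward undervalues ILS, so borrow ILS, convert to HKD at spot, deposit the HKD at 9.87%, and buy ILS forward at 2.6765 to cover the loan.
Arbitrage profit = |248,901,901.83 − 257,684,285.16| = HKD 8,782,383.

HKD 8,782,383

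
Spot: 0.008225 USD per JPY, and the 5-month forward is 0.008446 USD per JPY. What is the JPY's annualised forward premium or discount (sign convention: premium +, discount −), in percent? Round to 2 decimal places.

+6.45%

T = 5/12 years.
(F − S)/S = (0.008446 − 0.008225)/0.008225 = 0.0268693.
×(1/T) gives 6.45% p.a.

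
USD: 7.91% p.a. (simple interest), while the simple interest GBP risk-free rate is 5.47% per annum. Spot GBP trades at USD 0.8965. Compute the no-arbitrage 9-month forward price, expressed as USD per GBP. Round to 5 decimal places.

T = 9/12 years.
USD growth factor: 1 + 0.0791×9/12 = 1.059325.
Growth of 1 GBP over T: 1 + 0.0547×9/12 = 1.041025.
CIP: F = S · (grow USD)/(grow GBP) = 0.8965 × 1.059325/1.041025 = 0.9122594 USD per GBP.

0.91226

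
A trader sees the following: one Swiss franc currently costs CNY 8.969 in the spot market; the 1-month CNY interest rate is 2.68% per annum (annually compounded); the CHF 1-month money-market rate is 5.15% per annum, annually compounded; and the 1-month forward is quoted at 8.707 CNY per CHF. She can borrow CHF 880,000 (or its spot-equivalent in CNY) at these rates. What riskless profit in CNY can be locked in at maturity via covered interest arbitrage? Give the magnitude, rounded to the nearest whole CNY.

CNY 215,842

T = 1/12 years.
Invest the CHF and cover forward: 880,000 × 1.004193578 × 8.707 = CNY 7,694,291.87.
Convert at spot and invest in CNY: 880,000 × 8.969 × 1.002206361 = CNY 7,910,134.19.
The quoted forward undervalues CHF, so borrow CHF, convert to CNY at spot, deposit the CNY at 2.68%, and buy CHF forward at 8.707 to cover the loan.
Profit = 7,910,134.19 − 7,694,291.87 = CNY 215,842.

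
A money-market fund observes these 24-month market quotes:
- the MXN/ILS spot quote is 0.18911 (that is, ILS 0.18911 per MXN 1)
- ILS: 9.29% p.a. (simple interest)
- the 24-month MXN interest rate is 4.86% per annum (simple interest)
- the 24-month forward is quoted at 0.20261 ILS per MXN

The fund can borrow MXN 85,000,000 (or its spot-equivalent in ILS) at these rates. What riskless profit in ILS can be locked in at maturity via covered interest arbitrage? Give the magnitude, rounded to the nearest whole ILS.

T = 2 years.
Route A — deposit MXN, sell forward: 85,000,000 × 1.097200 × 0.20261 = ILS 18,895,813.82.
Route B — convert at spot, deposit ILS: 85,000,000 × 0.18911 × 1.185800 = ILS 19,060,964.23.
The quoted forward undervalues MXN, so borrow MXN, convert to ILS at spot, deposit the ILS at 9.29%, and buy MXN forward at 0.20261 to cover the loan.
Arbitrage profit = |18,895,813.82 − 19,060,964.23| = ILS 165,150.

ILS 165,150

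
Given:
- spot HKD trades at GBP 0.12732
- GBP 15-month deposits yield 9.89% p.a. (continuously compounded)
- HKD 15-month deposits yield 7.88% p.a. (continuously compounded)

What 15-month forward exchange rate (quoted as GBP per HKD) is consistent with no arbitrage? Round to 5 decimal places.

T = 15/12 years.
GBP growth factor: e^(0.0989×15/12) = 1.1315914.
HKD accumulates by e^(0.0788×15/12) = 1.1035144.
Forward (GBP per HKD) = 0.12732 × 1.1315914 / 1.1035144 = 0.1305594.

0.13056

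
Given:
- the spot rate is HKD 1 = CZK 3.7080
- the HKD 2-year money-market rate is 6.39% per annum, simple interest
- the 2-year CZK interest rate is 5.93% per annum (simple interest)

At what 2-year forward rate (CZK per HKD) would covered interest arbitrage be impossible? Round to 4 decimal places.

3.6778

T = 2 years.
CZK accumulates by 1 + 0.0593×2 = 1.118600.
HKD growth factor: 1 + 0.0639×2 = 1.127800.
So F = 3.708 × 1.118600 / 1.127800 = 3.677752 (CZK/HKD).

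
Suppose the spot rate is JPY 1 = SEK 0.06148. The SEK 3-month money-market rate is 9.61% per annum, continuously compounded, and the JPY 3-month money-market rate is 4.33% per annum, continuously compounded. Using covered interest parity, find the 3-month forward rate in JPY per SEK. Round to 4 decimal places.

16.0522

T = 3/12 years.
Growth of 1 SEK over T: e^(0.0961×3/12) = 1.02431593.
Growth of 1 JPY over T: e^(0.0433×3/12) = 1.0108838.
CIP: F = S · (grow SEK)/(grow JPY) = 0.06148 × 1.02431593/1.0108838 = 0.062296916 SEK per JPY.
Quoted the other way: 1/0.062296916 = 16.0522 JPY per SEK.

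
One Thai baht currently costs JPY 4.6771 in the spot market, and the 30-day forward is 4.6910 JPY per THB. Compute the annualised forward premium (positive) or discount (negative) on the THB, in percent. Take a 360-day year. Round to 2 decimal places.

+3.57%

T = 30/360 years.
(F − S)/S = (4.6910 − 4.6771)/4.6771 = 0.0029719.
×(1/T) gives 3.57% p.a.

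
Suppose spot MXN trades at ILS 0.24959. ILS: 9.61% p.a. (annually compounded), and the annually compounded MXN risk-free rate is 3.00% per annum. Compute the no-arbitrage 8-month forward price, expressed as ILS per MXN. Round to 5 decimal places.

0.26016

T = 8/12 years.
ILS growth factor: (1 + 0.0961)^(8/12) = 1.063082.
Growth of 1 MXN over T: (1 + 0.0300)^(8/12) = 1.0199013.
Forward (ILS per MXN) = 0.24959 × 1.063082 / 1.0199013 = 0.2601572.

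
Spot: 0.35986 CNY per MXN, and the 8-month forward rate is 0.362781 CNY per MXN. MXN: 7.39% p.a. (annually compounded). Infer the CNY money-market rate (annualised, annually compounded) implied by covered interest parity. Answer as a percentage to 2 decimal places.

T = 8/12 years.
F/S = 0.362781/0.35986 = 1.0081170 = (growth of CNY) / (growth of MXN).
The MXN side grows by (1 + 0.0739)^(8/12) = 1.048679.
So the CNY growth factor = 1.0571911.
r = 1.0571911^(12/8) − 1 = 0.087002 → 8.70%.

8.70%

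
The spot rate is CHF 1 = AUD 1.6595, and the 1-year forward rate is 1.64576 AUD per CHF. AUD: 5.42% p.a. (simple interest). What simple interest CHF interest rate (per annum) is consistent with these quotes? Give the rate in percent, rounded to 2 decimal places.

6.30%

T = 1 year.
F/S = 1.64576/1.6595 = 0.9917204 = (growth of AUD) / (growth of CHF).
AUD growth factor: 1 + 0.0542×1 = 1.054200.
Hence g_CHF = 1.0630012.
(1.0630012 − 1)/T = 0.063001, i.e. 6.30%.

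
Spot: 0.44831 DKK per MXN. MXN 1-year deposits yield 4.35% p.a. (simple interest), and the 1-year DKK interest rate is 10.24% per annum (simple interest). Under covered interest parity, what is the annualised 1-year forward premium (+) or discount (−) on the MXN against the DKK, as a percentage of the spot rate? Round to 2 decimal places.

+5.64%

T = 1 year.
F = S · g_DKK/g_MXN = 0.44831 × 1.102400/1.043500 = 0.47361470.
Annualised premium = (F − S)/S × (1/T) = (0.47361470 − 0.44831)/0.44831 ÷ 1 = 5.64%.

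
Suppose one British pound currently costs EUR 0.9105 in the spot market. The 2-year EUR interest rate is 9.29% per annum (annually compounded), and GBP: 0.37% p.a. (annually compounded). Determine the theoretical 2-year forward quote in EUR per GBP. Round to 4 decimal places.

1.0795

T = 2 years.
EUR growth factor: (1 + 0.0929)^2 = 1.1944304.
GBP growth factor: (1 + 0.0037)^2 = 1.0074137.
CIP: F = S · (grow EUR)/(grow GBP) = 0.9105 × 1.1944304/1.0074137 = 1.079526 EUR per GBP.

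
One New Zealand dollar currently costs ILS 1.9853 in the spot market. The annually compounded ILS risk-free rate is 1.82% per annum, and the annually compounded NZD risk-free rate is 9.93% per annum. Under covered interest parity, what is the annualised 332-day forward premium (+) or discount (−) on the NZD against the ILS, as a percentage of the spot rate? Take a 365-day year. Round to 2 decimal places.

T = 332/365 years.
F = S · g_ILS/g_NZD = 1.9853 × 1.016541/1.0899307 = 1.8516213.
Annualised premium = (F − S)/S × (1/T) = (1.8516213 − 1.9853)/1.9853 ÷ (332/365) = -7.40%.

-7.40%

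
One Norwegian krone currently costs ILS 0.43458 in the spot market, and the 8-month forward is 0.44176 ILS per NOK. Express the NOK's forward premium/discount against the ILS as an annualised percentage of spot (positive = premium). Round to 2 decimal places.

+2.48%

T = 8/12 years.
NOK trades forward at +1.65217% vs spot over the period.
Annualise by dividing by T: 0.0165217 / (8/12) = 0.024783 → 2.48%.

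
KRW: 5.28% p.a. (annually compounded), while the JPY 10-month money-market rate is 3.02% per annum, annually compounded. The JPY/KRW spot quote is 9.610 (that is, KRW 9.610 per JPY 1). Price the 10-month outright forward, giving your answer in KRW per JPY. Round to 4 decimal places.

9.7854

T = 10/12 years.
KRW growth factor: (1 + 0.0528)^(10/12) = 1.0438103.
Growth of 1 JPY over T: (1 + 0.0302)^(10/12) = 1.0251041.
So F = 9.61 × 1.0438103 / 1.0251041 = 9.785364 (KRW/JPY).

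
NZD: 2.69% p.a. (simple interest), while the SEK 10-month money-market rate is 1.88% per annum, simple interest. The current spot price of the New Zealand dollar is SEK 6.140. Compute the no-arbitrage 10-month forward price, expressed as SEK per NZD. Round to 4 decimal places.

T = 10/12 years.
SEK growth factor: 1 + 0.0188×10/12 = 1.0156667.
Growth of 1 NZD over T: 1 + 0.0269×10/12 = 1.0224167.
CIP: F = S · (grow SEK)/(grow NZD) = 6.14 × 1.0156667/1.0224167 = 6.099464 SEK per NZD.

6.0995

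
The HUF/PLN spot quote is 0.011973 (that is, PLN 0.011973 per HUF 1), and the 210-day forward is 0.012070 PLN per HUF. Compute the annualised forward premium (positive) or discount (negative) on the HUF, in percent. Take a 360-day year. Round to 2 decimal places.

+1.39%

T = 210/360 years.
Period premium: (0.012070 − 0.011973)/0.011973 = 0.0081016.
Per annum: 0.0081016 / (210/360) = 0.013888 = 1.39%.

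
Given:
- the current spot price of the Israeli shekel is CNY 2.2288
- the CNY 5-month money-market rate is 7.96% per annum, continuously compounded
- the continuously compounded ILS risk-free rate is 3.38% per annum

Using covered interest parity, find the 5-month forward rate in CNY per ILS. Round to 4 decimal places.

T = 5/12 years.
CNY growth factor: e^(0.0796×5/12) = 1.0337228.
ILS growth factor: e^(0.0338×5/12) = 1.014183.
CIP: F = S · (grow CNY)/(grow ILS) = 2.2288 × 1.0337228/1.014183 = 2.271741 CNY per ILS.

2.2717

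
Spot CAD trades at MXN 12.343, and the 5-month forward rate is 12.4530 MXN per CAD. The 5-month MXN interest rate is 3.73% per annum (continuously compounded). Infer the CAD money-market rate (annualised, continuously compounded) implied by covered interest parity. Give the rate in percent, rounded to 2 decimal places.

1.60%

T = 5/12 years.
By CIP, F/S equals the MXN-to-CAD growth ratio: 12.453/12.343 = 1.0089119.
The MXN side grows by e^(0.0373×5/12) = 1.0156631.
That pins the CAD growth at 1.0066916.
Take logs: ln 1.0066916 / (5/12) = 0.016006, so 1.60%.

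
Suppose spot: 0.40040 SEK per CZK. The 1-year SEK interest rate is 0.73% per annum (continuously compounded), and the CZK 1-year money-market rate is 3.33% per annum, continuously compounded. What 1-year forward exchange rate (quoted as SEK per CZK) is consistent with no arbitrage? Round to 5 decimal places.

0.39012

T = 1 year.
SEK accumulates by e^(0.0073×1) = 1.0073267.
Growth of 1 CZK over T: e^(0.0333×1) = 1.0338607.
Forward (SEK per CZK) = 0.4004 × 1.0073267 / 1.0338607 = 0.3901237.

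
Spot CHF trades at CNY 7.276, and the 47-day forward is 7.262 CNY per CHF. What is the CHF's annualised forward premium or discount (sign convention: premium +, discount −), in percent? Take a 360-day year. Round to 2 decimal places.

-1.47%

T = 47/360 years.
CHF trades forward at -0.19241% vs spot over the period.
Annualise by dividing by T: -0.0019241 / (47/360) = -0.014738 → -1.47%.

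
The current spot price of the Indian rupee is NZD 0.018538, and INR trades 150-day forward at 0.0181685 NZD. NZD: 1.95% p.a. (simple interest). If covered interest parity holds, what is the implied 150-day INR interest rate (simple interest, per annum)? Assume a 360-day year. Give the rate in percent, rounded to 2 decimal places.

6.87%

T = 150/360 years.
CIP gives F = S · g_NZD/g_INR, so g_NZD/g_INR = 0.0181685/0.018538 = 0.9800680.
NZD growth factor: 1 + 0.0195×150/360 = 1.008125.
Hence g_INR = 1.0286276.
r = (1.0286276 − 1)/(150/360) = 0.068706 → 6.87%.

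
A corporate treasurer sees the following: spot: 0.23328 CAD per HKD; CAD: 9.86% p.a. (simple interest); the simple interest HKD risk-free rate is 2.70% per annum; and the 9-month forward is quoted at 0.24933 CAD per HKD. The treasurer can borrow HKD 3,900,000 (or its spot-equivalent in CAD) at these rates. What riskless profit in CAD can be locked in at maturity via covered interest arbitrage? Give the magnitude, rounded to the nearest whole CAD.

CAD 15,007

T = 9/12 years.
Keep in HKD, deliver into the forward: 3,900,000·1.020250·0.24933 = CAD 992,077.84.
Swap to CAD now, deposit: 3,900,000·0.23328·1.073950 = CAD 977,071.12.
The quoted forward overvalues HKD, so borrow CAD, buy HKD at spot, deposit the HKD at 2.70%, and sell the proceeds forward at 0.24933.
Profit = 992,077.84 − 977,071.12 = CAD 15,007.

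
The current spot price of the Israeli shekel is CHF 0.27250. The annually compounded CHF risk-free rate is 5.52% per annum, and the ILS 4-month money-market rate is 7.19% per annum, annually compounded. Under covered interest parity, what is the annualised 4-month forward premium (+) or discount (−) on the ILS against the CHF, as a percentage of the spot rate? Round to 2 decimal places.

-1.57%

T = 4/12 years.
CIP forward (CHF per ILS) = 0.2725 × 1.0180715/1.0234142 = 0.27107742.
(F − S)/S ÷ T = (0.27107742 − 0.2725)/0.2725/(4/12) = -0.015661 → -1.57%.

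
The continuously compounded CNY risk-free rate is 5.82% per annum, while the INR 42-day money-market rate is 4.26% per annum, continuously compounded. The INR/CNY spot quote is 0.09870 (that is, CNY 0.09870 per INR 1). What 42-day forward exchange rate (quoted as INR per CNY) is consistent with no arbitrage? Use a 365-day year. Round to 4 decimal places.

T = 42/365 years.
CNY growth factor: e^(0.0582×42/365) = 1.00671946.
INR growth factor: e^(0.0426×42/365) = 1.00491395.
Forward (CNY per INR) = 0.0987 × 1.00671946 / 1.00491395 = 0.098877332.
Quoted the other way: 1/0.098877332 = 10.1135 INR per CNY.

10.1135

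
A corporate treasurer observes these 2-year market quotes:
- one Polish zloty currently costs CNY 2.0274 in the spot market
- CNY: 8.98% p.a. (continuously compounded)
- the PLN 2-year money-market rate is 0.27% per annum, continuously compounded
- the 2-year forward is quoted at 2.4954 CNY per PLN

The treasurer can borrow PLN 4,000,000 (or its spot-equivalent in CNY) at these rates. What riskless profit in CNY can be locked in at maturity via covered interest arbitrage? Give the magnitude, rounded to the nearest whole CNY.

CNY 330,575

T = 2 years.
Route A — deposit PLN, sell forward: 4,000,000 × 1.005414606 × 2.4954 = CNY 10,035,646.43.
Route B — convert at spot, deposit CNY: 4,000,000 × 2.0274 × 1.196738572 = CNY 9,705,071.12.
The quoted forward overvalues PLN, so borrow CNY, buy PLN at spot, deposit the PLN at 0.27%, and sell the proceeds forward at 2.4954.
Profit = 10,035,646.43 − 9,705,071.12 = CNY 330,575.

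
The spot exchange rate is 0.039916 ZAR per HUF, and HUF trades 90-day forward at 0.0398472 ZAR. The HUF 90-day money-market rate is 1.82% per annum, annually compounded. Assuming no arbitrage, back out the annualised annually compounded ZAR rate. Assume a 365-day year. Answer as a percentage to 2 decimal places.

1.11%

T = 90/365 years.
By CIP, F/S equals the ZAR-to-HUF growth ratio: 0.0398472/0.039916 = 0.9982764.
HUF growth factor: (1 + 0.0182)^(90/365) = 1.0044572.
That pins the ZAR growth at 1.0027259.
r = 1.0027259^(365/90) − 1 = 0.011101 → 1.11%.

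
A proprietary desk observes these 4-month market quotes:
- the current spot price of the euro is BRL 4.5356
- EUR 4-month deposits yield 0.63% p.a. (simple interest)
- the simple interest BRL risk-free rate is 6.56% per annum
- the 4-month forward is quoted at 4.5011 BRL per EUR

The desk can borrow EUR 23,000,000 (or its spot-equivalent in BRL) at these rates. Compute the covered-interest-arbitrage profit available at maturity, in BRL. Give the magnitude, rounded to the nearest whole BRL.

T = 4/12 years.
Route A — deposit EUR, sell forward: 23,000,000 × 1.002100 × 4.5011 = BRL 103,742,703.13.
Route B — convert at spot, deposit BRL: 23,000,000 × 4.5356 × 1.02186666667 = BRL 106,599,904.43.
The quoted forward undervalues EUR, so borrow EUR, convert to BRL at spot, deposit the BRL at 6.56%, and buy EUR forward at 4.5011 to cover the loan.
Arbitrage profit = |103,742,703.13 − 106,599,904.43| = BRL 2,857,201.

BRL 2,857,201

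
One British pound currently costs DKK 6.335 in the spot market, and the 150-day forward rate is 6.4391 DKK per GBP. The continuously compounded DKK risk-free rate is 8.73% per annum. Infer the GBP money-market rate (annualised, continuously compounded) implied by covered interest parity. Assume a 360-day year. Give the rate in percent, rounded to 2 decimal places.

4.82%

T = 150/360 years.
F/S = 6.4391/6.335 = 1.0164325 = (growth of DKK) / (growth of GBP).
DKK growth factor: e^(0.0873×150/360) = 1.0370447.
That pins the GBP growth at 1.020279.
Take logs: ln 1.020279 / (150/360) = 0.048183, so 4.82%.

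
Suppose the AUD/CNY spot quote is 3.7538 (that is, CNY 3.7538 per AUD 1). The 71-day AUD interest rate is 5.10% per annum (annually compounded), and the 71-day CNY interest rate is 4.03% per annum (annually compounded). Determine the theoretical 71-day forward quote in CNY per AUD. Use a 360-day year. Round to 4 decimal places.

3.7462

T = 71/360 years.
CNY accumulates by (1 + 0.0403)^(71/360) = 1.0078225.
AUD accumulates by (1 + 0.0510)^(71/360) = 1.0098585.
CIP: F = S · (grow CNY)/(grow AUD) = 3.7538 × 1.0078225/1.0098585 = 3.746232 CNY per AUD.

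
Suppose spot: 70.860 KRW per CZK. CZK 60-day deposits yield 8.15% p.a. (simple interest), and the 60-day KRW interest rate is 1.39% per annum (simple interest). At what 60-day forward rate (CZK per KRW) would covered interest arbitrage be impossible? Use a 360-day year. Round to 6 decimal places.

T = 60/360 years.
Growth of 1 KRW over T: 1 + 0.0139×60/360 = 1.0023167.
CZK growth factor: 1 + 0.0815×60/360 = 1.0135833.
So F = 70.86 × 1.0023167 / 1.0135833 = 70.07235 (KRW/CZK).
Quoted the other way: 1/70.07235 = 0.014271 CZK per KRW.

0.014271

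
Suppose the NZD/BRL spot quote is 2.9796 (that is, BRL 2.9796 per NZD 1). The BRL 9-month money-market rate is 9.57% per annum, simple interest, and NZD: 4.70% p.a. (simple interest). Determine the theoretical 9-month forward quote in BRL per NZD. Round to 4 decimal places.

T = 9/12 years.
BRL accumulates by 1 + 0.0957×9/12 = 1.071775.
Growth of 1 NZD over T: 1 + 0.0470×9/12 = 1.035250.
So F = 2.9796 × 1.071775 / 1.035250 = 3.084724 (BRL/NZD).

3.0847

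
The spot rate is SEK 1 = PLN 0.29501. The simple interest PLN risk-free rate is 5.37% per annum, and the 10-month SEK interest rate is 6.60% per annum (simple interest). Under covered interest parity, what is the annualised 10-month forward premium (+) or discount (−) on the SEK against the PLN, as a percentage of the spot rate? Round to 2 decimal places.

-1.17%

T = 10/12 years.
F = S · g_PLN/g_SEK = 0.29501 × 1.044750/1.055000 = 0.29214379.
Annualised premium = (F − S)/S × (1/T) = (0.29214379 − 0.29501)/0.29501 ÷ (10/12) = -1.17%.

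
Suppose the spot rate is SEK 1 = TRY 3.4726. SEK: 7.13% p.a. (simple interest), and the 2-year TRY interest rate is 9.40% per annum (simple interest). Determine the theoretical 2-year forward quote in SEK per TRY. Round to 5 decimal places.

0.27696

T = 2 years.
TRY growth factor: 1 + 0.0940×2 = 1.188000.
SEK accumulates by 1 + 0.0713×2 = 1.142600.
CIP: F = S · (grow TRY)/(grow SEK) = 3.4726 × 1.188000/1.142600 = 3.610580 TRY per SEK.
Quoted the other way: 1/3.610580 = 0.27696 SEK per TRY.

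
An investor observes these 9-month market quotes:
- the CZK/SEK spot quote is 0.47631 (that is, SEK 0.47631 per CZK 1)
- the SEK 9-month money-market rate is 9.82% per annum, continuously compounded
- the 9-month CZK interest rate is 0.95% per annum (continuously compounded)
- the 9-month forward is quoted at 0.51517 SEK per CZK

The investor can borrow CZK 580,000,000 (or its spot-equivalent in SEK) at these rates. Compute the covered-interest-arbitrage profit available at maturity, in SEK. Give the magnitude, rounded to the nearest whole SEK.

SEK 3,560,809

T = 9/12 years.
Keep in CZK, deliver into the forward: 580,000,000·1.0071504432·0.51517 = SEK 300,935,142.42.
Swap to SEK now, deposit: 580,000,000·0.47631·1.07642998906 = SEK 297,374,333.49.
The quoted forward overvalues CZK, so borrow SEK, buy CZK at spot, deposit the CZK at 0.95%, and sell the proceeds forward at 0.51517.
Arbitrage profit = |300,935,142.42 − 297,374,333.49| = SEK 3,560,809.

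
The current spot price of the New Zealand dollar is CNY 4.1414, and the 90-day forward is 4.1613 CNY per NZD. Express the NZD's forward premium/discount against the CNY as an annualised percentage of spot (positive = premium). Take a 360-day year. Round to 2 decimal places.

+1.92%

T = 90/360 years.
Period premium: (4.1613 − 4.1414)/4.1414 = 0.0048051.
×(1/T) gives 1.92% p.a.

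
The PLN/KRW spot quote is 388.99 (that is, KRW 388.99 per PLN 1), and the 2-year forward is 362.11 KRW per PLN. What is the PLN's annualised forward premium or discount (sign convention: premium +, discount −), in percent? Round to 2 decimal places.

-3.46%

T = 2 years.
Period premium: (362.11 − 388.99)/388.99 = -0.0691020.
Per annum: -0.0691020 / 2 = -0.034551 = -3.46%.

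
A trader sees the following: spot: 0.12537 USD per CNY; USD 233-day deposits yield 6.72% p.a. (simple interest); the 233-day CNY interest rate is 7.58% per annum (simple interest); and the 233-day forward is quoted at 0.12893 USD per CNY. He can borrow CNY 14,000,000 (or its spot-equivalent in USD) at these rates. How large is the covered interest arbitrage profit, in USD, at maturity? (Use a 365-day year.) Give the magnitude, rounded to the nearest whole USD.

T = 233/365 years.
Invest the CNY and cover forward: 14,000,000 × 1.048387397 × 0.12893 = USD 1,892,360.22.
Convert at spot and invest in USD: 14,000,000 × 0.12537 × 1.042897534 = USD 1,830,472.89.
The quoted forward overvalues CNY, so borrow USD, buy CNY at spot, deposit the CNY at 7.58%, and sell the proceeds forward at 0.12893.
Arbitrage profit = |1,892,360.22 − 1,830,472.89| = USD 61,887.

USD 61,887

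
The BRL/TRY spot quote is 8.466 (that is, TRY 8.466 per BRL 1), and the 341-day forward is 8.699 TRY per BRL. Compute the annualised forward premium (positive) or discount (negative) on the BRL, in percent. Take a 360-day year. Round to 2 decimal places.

+2.91%

T = 341/360 years.
BRL trades forward at +2.75219% vs spot over the period.
×(1/T) gives 2.91% p.a.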